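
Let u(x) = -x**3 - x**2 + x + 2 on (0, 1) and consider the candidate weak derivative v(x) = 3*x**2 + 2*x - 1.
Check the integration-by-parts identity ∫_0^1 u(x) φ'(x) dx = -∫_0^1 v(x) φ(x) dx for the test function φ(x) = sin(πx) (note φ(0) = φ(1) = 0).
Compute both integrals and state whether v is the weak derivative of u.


LHS = -12/π^3 + 3/π, RHS = -3/π + 12/π^3. No, v is not the weak derivative of u.

u(x) = -x**3 - x**2 + x + 2, classical derivative u'(x) = -3*x**2 - 2*x + 1.
φ(x) = sin(πx), so φ'(x) = π*cos(π*x).
Note φ(0) = φ(1) = 0, so the boundary term u·φ vanishes.
LHS = ∫_0^1 u(x) φ'(x) dx = ∫_0^1 (-π*x^3*cos(π*x) - π*x^2*cos(π*x) + π*x*cos(π*x) + 2*π*cos(π*x)) dx. Term by term:
  ∫_0^1 2*π*cos(π*x) dx = 0;  ∫_0^1 π*x*cos(π*x) dx = -2/π;  ∫_0^1 -π*x^2*cos(π*x) dx = 2/π;
  ∫_0^1 -π*x^3*cos(π*x) dx = -12/π^3 + 3/π.
Sum: 0 − 2/π + 2/π + -12/π^3 + 3/π = -12/π^3 + 3/π.
So LHS = -12/π^3 + 3/π.
∫_0^1 v(x) φ(x) dx = ∫_0^1 (3*x^2*sin(π*x) + 2*x*sin(π*x) - sin(π*x)) dx. Term by term:
  ∫_0^1 -sin(π*x) dx = -2/π;  ∫_0^1 2*x*sin(π*x) dx = 2/π;  ∫_0^1 3*x^2*sin(π*x) dx = -12/π^3 + 3/π.
Sum: -2/π + 2/π + -12/π^3 + 3/π = -12/π^3 + 3/π.
So RHS = -∫_0^1 v(x) φ(x) dx = -3/π + 12/π^3.
LHS − RHS = -24/π^3 + 6/π ≠ 0, so the identity fails.
(For a valid weak derivative the identity must hold for EVERY test function, in particular this one. The failure shows v is NOT the weak derivative of u.)
Correct weak derivative would be u'(x) = -3*x**2 - 2*x + 1.


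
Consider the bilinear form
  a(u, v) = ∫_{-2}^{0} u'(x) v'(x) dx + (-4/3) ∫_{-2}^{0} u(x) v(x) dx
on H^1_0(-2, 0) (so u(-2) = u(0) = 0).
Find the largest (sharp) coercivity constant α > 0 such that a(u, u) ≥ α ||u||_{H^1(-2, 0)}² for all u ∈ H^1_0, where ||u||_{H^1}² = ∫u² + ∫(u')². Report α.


α = (-16/3 + π^2)/(4 + π^2)

Coercivity of a(·,·) on H^1_0(-2, 0) means a(u, u) ≥ α ||u||_{H^1}² for every u ∈ H^1_0.
The interval has length L = 2, and Poincaré/coercivity depend only on L. Here a(u, u) = ∫(u')² + (-4/3)·∫u².
Here c = -4/3 < 0 with |c| < (π/L)² = π^2/4, so coercivity still holds. The condition a(u,u) ≥ α||u||_{H^1}² reads (1−α)∫(u')² ≥ (α−c)∫u². Any admissible α is ≤ 1 (rapidly oscillating u have ∫u²/∫(u')² → 0), and α = 1 would force 0 ≥ (1−c)∫u², impossible since c < 1; so 1−α > 0. By the sharp Poincaré inequality on H^1_0 of an interval of length L, ∫(u')² ≥ (π/L)²∫u² with equality for the first sine mode sin(π(x−x₀)/L) (x₀ the left endpoint), so the inequality holds for all u iff (1−α)(π/L)² ≥ α − c, i.e. α ≤ ((π/L)² + c)/((π/L)² + 1) = (1 + c(L/π)²)/(1 + (L/π)²). (Direct route, valid since c ≤ 0: Poincaré gives c∫u² ≥ c(L/π)²∫(u')², so a(u,u) ≥ (1 + c(L/π)²)∫(u')², while ||u||_{H^1}² ≤ (1 + (L/π)²)∫(u')²; dividing yields the same α.) With (π/L)² = π^2/4 and c = -4/3, the largest admissible constant is α = ((π/L)² + c)/((π/L)² + 1).
Simplifying, α = (-16/3 + π^2)/(4 + π^2).


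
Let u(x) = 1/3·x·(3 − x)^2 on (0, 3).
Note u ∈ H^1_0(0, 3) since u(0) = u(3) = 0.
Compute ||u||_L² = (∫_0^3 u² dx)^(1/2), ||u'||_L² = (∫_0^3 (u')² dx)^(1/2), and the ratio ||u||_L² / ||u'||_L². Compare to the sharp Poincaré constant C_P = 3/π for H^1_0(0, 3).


||u||_L² / ||u'||_L² = 3*sqrt(14)/14 < C_P = 3/π.

u(x) = 1/3·x·(3 − x)^2, so u'(x) = (x - 3)*(x - 1).
u(x) = 1/3·x·(3 − x)^2 vanishes at x = 0 and x = 3, so u ∈ H^1_0(0, 3). Differentiate via the product rule and integrate the resulting polynomials term by term.
  ∫_0^3 u² dx = ∫_0^3 (x^6/9 - 4*x^5/3 + 6*x^4 - 12*x^3 + 9*x^2) dx. Term by term:
    ∫_0^3 x^6/9 dx = 243/7;  ∫_0^3 -4*x^5/3 dx = -162;  ∫_0^3 6*x^4 dx = 1458/5;
    ∫_0^3 -12*x^3 dx = -243;  ∫_0^3 9*x^2 dx = 81.
  Sum: 243/7 − 162 + 1458/5 − 243 + 81 = 81/35.
  ∫_0^3 (u')² dx = ∫_0^3 (x^4 - 8*x^3 + 22*x^2 - 24*x + 9) dx. Term by term:
    ∫_0^3 x^4 dx = 243/5;  ∫_0^3 -8*x^3 dx = -162;  ∫_0^3 22*x^2 dx = 198;
    ∫_0^3 -24*x dx = -108;  ∫_0^3 9 dx = 27.
  Sum: 243/5 − 162 + 198 − 108 + 27 = 18/5.
∫_0^3 u² dx = 81/35, so ||u||_L² = 9*sqrt(35)/35.
∫_0^3 (u')² dx = 18/5, so ||u'||_L² = 3*sqrt(10)/5.
Ratio ||u||_L² / ||u'||_L² = 3*sqrt(14)/14.
Sharp Poincaré constant on H^1_0(0, 3) is C_P = L/π = 3/π, achieved by sin(π/3·x).
A polynomial bump cannot attain the sharp Poincaré constant (only the first sine eigenfunction does), so the ratio is strictly less than C_P, consistent with ||u||_L² ≤ C_P ||u'||_L².


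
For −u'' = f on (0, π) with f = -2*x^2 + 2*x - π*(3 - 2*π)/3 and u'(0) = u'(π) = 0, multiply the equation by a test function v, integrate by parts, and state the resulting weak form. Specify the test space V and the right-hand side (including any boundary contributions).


V = H^1(0, π) (no boundary constraint on v; u is determined up to an additive constant); weak form: ∫_0^π u'v' dx = ∫_0^π (-2*x^2 + 2*x - π*(3 - 2*π)/3) v dx for all v ∈ V.

Multiply both sides by a test function v and integrate from 0 to π:
  ∫_0^π −u''(x) v(x) dx = ∫_0^π f(x) v(x) dx.
Integrate the LHS by parts once:
  ∫_0^π −u'' v dx = −[u'(x) v(x)]_0^π + ∫_0^π u'(x) v'(x) dx.
Thus ∫_0^π u'(x) v'(x) dx = ∫_0^π f(x) v(x) dx + [u'(x) v(x)]_0^π.
Choose V so that boundary terms are either known or forced to vanish.
u has homogeneous Neumann: u'(0) = u'(π) = 0. So [u' v]_0^π = 0·v(π) − 0·v(0) = 0 for any v; take V = H^1(0, π).
Weak formulation: find u (satisfying any essential BC) such that ∫_0^π u'(x) v'(x) dx = ∫_0^π f v dx for all v ∈ V (homogeneous Neumann, so boundary terms vanish).
Substituting f(x) = -2*x^2 + 2*x - π*(3 - 2*π)/3, the right-hand side is ∫_0^π (-2*x^2 + 2*x - π*(3 - 2*π)/3) v dx.
Compatibility check (pure Neumann): taking v ≡ 1 ∈ V gives 0 = ∫_0^π f dx + (0) − (0), i.e. ∫_0^π f dx must equal u'(0) − u'(π) = 0. Indeed ∫_0^π (-2*x^2 + 2*x - π*(3 - 2*π)/3) dx = 0, so the data are compatible. The solution is then unique only up to an additive constant (fix it e.g. by requiring ∫_0^π u dx = 0).


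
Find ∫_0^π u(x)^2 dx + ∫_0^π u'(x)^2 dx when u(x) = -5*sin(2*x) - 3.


||u||_{H^1(0,π)}^2 = 143*π/2

u'(x) = -10*cos(2*x).
Expand u² and (u')² and integrate term by term on (0, π), using: for integers n ≥ 1, ∫_0^π sin²(nx) dx = ∫_0^π cos²(nx) dx = π/2; for n ≠ n', ∫_0^π sin(nx)sin(n'x) dx = ∫_0^π cos(nx)cos(n'x) dx = 0; and by product-to-sum, ∫_0^π sin(nx)cos(n'x) dx = ½∫_0^π [sin((n+n')x) + sin((n−n')x)] dx, which is 0 when n+n' is even and 2n/(n²−n'²) when n+n' is odd (it need not vanish on (0, π)). For the constant mode: ∫_0^π 1 dx = π, ∫_0^π cos(nx) dx = 0, ∫_0^π sin(nx) dx = (1−(−1)^n)/n.
  u² squared terms: (-3)²·∫1 dx = 9·π = 9*π;  (-5)²·∫sin(2x)² dx = 25·π/2 = 25*π/2.
  u² cross terms: 2·(-3)·(-5)·∫1·sin(2x) dx = 30·(0) = 0.
  So ∫_0^π u² dx = 9*π + 25*π/2 + 0 = 43*π/2.
  (u')² squared terms: (-10)²·∫cos(2x)² dx = 100·π/2 = 50*π.
  So ∫_0^π (u')² dx = 50*π.
||u||_{H^1}^2 = (43*π/2) + (50*π) = 143*π/2.


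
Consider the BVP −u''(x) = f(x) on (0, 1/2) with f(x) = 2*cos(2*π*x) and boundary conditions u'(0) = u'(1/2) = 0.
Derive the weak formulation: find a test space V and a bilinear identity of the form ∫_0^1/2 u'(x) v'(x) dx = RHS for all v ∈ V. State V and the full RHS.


V = H^1(0, 1/2) (no boundary constraint on v; u is determined up to an additive constant); weak form: ∫_0^1/2 u'v' dx = ∫_0^1/2 (2*cos(2*π*x)) v dx for all v ∈ V.

Multiply both sides by a test function v and integrate from 0 to 1/2:
  ∫_0^1/2 −u''(x) v(x) dx = ∫_0^1/2 f(x) v(x) dx.
Integrate the LHS by parts once:
  ∫_0^1/2 −u'' v dx = −[u'(x) v(x)]_0^1/2 + ∫_0^1/2 u'(x) v'(x) dx.
Thus ∫_0^1/2 u'(x) v'(x) dx = ∫_0^1/2 f(x) v(x) dx + [u'(x) v(x)]_0^1/2.
Choose V so that boundary terms are either known or forced to vanish.
u has homogeneous Neumann: u'(0) = u'(1/2) = 0. So [u' v]_0^1/2 = 0·v(1/2) − 0·v(0) = 0 for any v; take V = H^1(0, 1/2).
Weak formulation: find u (satisfying any essential BC) such that ∫_0^1/2 u'(x) v'(x) dx = ∫_0^1/2 f v dx for all v ∈ V (homogeneous Neumann, so boundary terms vanish).
Substituting f(x) = 2*cos(2*π*x), the right-hand side is ∫_0^1/2 (2*cos(2*π*x)) v dx.
Compatibility check (pure Neumann): taking v ≡ 1 ∈ V gives 0 = ∫_0^1/2 f dx + (0) − (0), i.e. ∫_0^1/2 f dx must equal u'(0) − u'(1/2) = 0. Indeed ∫_0^1/2 (2*cos(2*π*x)) dx = 0, so the data are compatible. The solution is then unique only up to an additive constant (fix it e.g. by requiring ∫_0^1/2 u dx = 0).


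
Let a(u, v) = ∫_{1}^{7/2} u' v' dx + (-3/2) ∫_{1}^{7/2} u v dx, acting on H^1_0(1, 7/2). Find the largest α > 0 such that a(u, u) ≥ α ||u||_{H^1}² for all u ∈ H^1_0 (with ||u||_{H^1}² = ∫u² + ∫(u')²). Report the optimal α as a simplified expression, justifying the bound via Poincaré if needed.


α = (-75 + 8*π^2)/(2*(25 + 4*π^2))

Coercivity of a(·,·) on H^1_0(1, 7/2) means a(u, u) ≥ α ||u||_{H^1}² for every u ∈ H^1_0.
The interval has length L = 5/2, and Poincaré/coercivity depend only on L. Here a(u, u) = ∫(u')² + (-3/2)·∫u².
Here c = -3/2 < 0 with |c| < (π/L)² = 4*π^2/25, so coercivity still holds. The condition a(u,u) ≥ α||u||_{H^1}² reads (1−α)∫(u')² ≥ (α−c)∫u². Any admissible α is ≤ 1 (rapidly oscillating u have ∫u²/∫(u')² → 0), and α = 1 would force 0 ≥ (1−c)∫u², impossible since c < 1; so 1−α > 0. By the sharp Poincaré inequality on H^1_0 of an interval of length L, ∫(u')² ≥ (π/L)²∫u² with equality for the first sine mode sin(π(x−x₀)/L) (x₀ the left endpoint), so the inequality holds for all u iff (1−α)(π/L)² ≥ α − c, i.e. α ≤ ((π/L)² + c)/((π/L)² + 1) = (1 + c(L/π)²)/(1 + (L/π)²). (Direct route, valid since c ≤ 0: Poincaré gives c∫u² ≥ c(L/π)²∫(u')², so a(u,u) ≥ (1 + c(L/π)²)∫(u')², while ||u||_{H^1}² ≤ (1 + (L/π)²)∫(u')²; dividing yields the same α.) With (π/L)² = 4*π^2/25 and c = -3/2, the largest admissible constant is α = ((π/L)² + c)/((π/L)² + 1).
Simplifying, α = (-75 + 8*π^2)/(2*(25 + 4*π^2)).


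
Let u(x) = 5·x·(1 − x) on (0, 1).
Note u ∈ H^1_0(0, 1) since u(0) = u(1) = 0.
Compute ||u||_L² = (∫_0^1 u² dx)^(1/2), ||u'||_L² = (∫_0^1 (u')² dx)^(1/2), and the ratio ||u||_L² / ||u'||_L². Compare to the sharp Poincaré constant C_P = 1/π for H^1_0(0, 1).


||u||_L² / ||u'||_L² = sqrt(10)/10 < C_P = 1/π.

u(x) = 5·x·(1 − x), so u'(x) = 5 - 10*x.
u(x) = 5·x·(1 − x) vanishes at x = 0 and x = 1, so u ∈ H^1_0(0, 1). Differentiate via the product rule and integrate the resulting polynomials term by term.
  ∫_0^1 u² dx = ∫_0^1 (25*x^4 - 50*x^3 + 25*x^2) dx. Term by term:
    ∫_0^1 25*x^4 dx = 5;  ∫_0^1 -50*x^3 dx = -25/2;  ∫_0^1 25*x^2 dx = 25/3.
  Sum: 5 − 25/2 + 25/3 = 5/6.
  ∫_0^1 (u')² dx = ∫_0^1 (100*x^2 - 100*x + 25) dx. Term by term:
    ∫_0^1 100*x^2 dx = 100/3;  ∫_0^1 -100*x dx = -50;  ∫_0^1 25 dx = 25.
  Sum: 100/3 − 50 + 25 = 25/3.
∫_0^1 u² dx = 5/6, so ||u||_L² = sqrt(30)/6.
∫_0^1 (u')² dx = 25/3, so ||u'||_L² = 5*sqrt(3)/3.
Ratio ||u||_L² / ||u'||_L² = sqrt(10)/10.
Sharp Poincaré constant on H^1_0(0, 1) is C_P = L/π = 1/π, achieved by sin(π·x).
A polynomial bump cannot attain the sharp Poincaré constant (only the first sine eigenfunction does), so the ratio is strictly less than C_P, consistent with ||u||_L² ≤ C_P ||u'||_L².


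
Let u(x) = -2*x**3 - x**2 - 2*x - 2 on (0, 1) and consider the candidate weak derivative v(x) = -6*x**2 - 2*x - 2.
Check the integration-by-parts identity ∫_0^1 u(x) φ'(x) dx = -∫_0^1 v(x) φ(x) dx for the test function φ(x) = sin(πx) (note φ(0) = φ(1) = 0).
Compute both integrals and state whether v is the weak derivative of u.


LHS = -24/π^3 + 12/π, RHS = -24/π^3 + 12/π. Yes, v = u' weakly.

u(x) = -2*x**3 - x**2 - 2*x - 2, classical derivative u'(x) = -6*x**2 - 2*x - 2.
φ(x) = sin(πx), so φ'(x) = π*cos(π*x).
Note φ(0) = φ(1) = 0, so the boundary term u·φ vanishes.
LHS = ∫_0^1 u(x) φ'(x) dx = ∫_0^1 (-2*π*x^3*cos(π*x) - π*x^2*cos(π*x) - 2*π*x*cos(π*x) - 2*π*cos(π*x)) dx. Term by term:
  ∫_0^1 -2*π*cos(π*x) dx = 0;  ∫_0^1 -π*x^2*cos(π*x) dx = 2/π;  ∫_0^1 -2*π*x*cos(π*x) dx = 4/π;
  ∫_0^1 -2*π*x^3*cos(π*x) dx = -24/π^3 + 6/π.
Sum: 0 + 2/π + 4/π + -24/π^3 + 6/π = -24/π^3 + 12/π.
So LHS = -24/π^3 + 12/π.
∫_0^1 v(x) φ(x) dx = ∫_0^1 (-6*x^2*sin(π*x) - 2*x*sin(π*x) - 2*sin(π*x)) dx. Term by term:
  ∫_0^1 -2*sin(π*x) dx = -4/π;  ∫_0^1 -6*x^2*sin(π*x) dx = -6/π + 24/π^3;  ∫_0^1 -2*x*sin(π*x) dx = -2/π.
Sum: -4/π + -6/π + 24/π^3 − 2/π = -12/π + 24/π^3.
So RHS = -∫_0^1 v(x) φ(x) dx = -24/π^3 + 12/π.
LHS = RHS, so the identity holds for this test φ.
Moreover u is smooth here and v(x) = u'(x) = -6*x**2 - 2*x - 2 pointwise, so the identity holds for every test function. Hence v is the weak derivative of u.


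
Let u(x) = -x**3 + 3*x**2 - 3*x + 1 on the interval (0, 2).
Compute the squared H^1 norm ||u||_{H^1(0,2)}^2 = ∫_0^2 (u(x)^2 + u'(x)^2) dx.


||u||_{H^1}^2 = 136/35

The H^1 norm (squared) on an interval (0, L) is
  ||u||_{H^1}^2 = ∫_0^L u(x)^2 dx + ∫_0^L u'(x)^2 dx.
Compute u'(x) = -3*x**2 + 6*x - 3.
Then u(x)^2 = x**6 - 6*x**5 + 15*x**4 - 20*x**3 + 15*x**2 - 6*x + 1 and u'(x)^2 = 9*x**4 - 36*x**3 + 54*x**2 - 36*x + 9.
Integrate each monomial from 0 to 2 using ∫_0^2 c·x^n dx = c·2^(n+1)/(n+1):
  ∫_0^2 u(x)^2 dx = ∫_0^2 (x^6 - 6*x^5 + 15*x^4 - 20*x^3 + 15*x^2 - 6*x + 1) dx. Term by term:
    ∫_0^2 x^6 dx = 128/7;  ∫_0^2 -6*x^5 dx = -64;  ∫_0^2 15*x^4 dx = 96;
    ∫_0^2 -20*x^3 dx = -80;  ∫_0^2 15*x^2 dx = 40;  ∫_0^2 -6*x dx = -12;
    ∫_0^2 1 dx = 2.
  Sum: 128/7 − 64 + 96 − 80 + 40 − 12 + 2 = 2/7.
  ∫_0^2 u'(x)^2 dx = ∫_0^2 (9*x^4 - 36*x^3 + 54*x^2 - 36*x + 9) dx. Term by term:
    ∫_0^2 9*x^4 dx = 288/5;  ∫_0^2 -36*x^3 dx = -144;  ∫_0^2 54*x^2 dx = 144;
    ∫_0^2 -36*x dx = -72;  ∫_0^2 9 dx = 18.
  Sum: 288/5 − 144 + 144 − 72 + 18 = 18/5.
Adding: ||u||_{H^1}^2 = 2/7 + 18/5 = 136/35.


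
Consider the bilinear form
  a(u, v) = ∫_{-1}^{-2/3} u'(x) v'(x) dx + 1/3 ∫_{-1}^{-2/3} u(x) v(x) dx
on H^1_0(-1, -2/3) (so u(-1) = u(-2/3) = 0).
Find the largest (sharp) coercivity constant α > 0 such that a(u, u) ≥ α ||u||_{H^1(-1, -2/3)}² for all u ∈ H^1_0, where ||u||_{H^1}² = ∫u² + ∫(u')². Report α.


α = (1 + 27*π^2)/(3*(1 + 9*π^2))

Coercivity of a(·,·) on H^1_0(-1, -2/3) means a(u, u) ≥ α ||u||_{H^1}² for every u ∈ H^1_0.
The interval has length L = 1/3, and Poincaré/coercivity depend only on L. Here a(u, u) = ∫(u')² + (1/3)·∫u².
Here 0 < c = 1/3 < 1. The condition a(u,u) ≥ α||u||_{H^1}² reads (1−α)∫(u')² ≥ (α−c)∫u². Any admissible α is ≤ 1 (rapidly oscillating u have ∫u²/∫(u')² → 0), and α = 1 would force 0 ≥ (1−c)∫u², impossible since c < 1; so 1−α > 0. By the sharp Poincaré inequality on H^1_0 of an interval of length L, ∫(u')² ≥ (π/L)²∫u² with equality for the first sine mode sin(π(x−x₀)/L) (x₀ the left endpoint), so the inequality holds for all u iff (1−α)(π/L)² ≥ α − c, i.e. α ≤ ((π/L)² + c)/((π/L)² + 1) = (1 + c(L/π)²)/(1 + (L/π)²). With (π/L)² = 9*π^2 and c = 1/3, the largest admissible constant is α = ((π/L)² + c)/((π/L)² + 1).
Simplifying, α = (1 + 27*π^2)/(3*(1 + 9*π^2)).


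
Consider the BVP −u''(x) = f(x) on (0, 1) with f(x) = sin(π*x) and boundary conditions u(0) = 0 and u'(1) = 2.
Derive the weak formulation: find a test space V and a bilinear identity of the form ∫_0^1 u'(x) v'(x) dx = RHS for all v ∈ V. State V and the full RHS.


V = {v ∈ H^1(0, 1) : v(0) = 0} (test functions vanish at x = 0 where u is specified); weak form: ∫_0^1 u'v' dx = ∫_0^1 (sin(π*x)) v dx + 2·v(1) for all v ∈ V.

Multiply both sides by a test function v and integrate from 0 to 1:
  ∫_0^1 −u''(x) v(x) dx = ∫_0^1 f(x) v(x) dx.
Integrate the LHS by parts once:
  ∫_0^1 −u'' v dx = −[u'(x) v(x)]_0^1 + ∫_0^1 u'(x) v'(x) dx.
Thus ∫_0^1 u'(x) v'(x) dx = ∫_0^1 f(x) v(x) dx + [u'(x) v(x)]_0^1.
Choose V so that boundary terms are either known or forced to vanish.
Mixed BC: u(0) = 0 (Dirichlet) and u'(1) = 2 (Neumann). Define V = {v ∈ H^1(0, 1) : v(0) = 0}. Then [u' v]_0^1 = u'(1)·v(1) − u'(0)·0 = 2·v(1).
Weak formulation: find u (satisfying any essential BC) such that ∫_0^1 u'(x) v'(x) dx = ∫_0^1 f v dx + 2·v(1) for all v ∈ V (Dirichlet at 0 absorbed into V; Neumann datum at x = 1 contributes the boundary term).
Substituting f(x) = sin(π*x), the right-hand side is ∫_0^1 (sin(π*x)) v dx + 2·v(1).


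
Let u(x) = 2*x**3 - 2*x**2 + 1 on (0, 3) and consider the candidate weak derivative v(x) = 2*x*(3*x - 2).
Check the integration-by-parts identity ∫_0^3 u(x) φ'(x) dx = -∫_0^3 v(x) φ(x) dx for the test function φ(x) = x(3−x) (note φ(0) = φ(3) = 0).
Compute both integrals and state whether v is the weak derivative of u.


LHS = -459/10, RHS = -459/10. Yes, v = u' weakly.

u(x) = 2*x**3 - 2*x**2 + 1, classical derivative u'(x) = 6*x**2 - 4*x.
φ(x) = x(3−x), so φ'(x) = 3 - 2*x.
Note φ(0) = φ(3) = 0, so the boundary term u·φ vanishes.
LHS = ∫_0^3 u(x) φ'(x) dx = ∫_0^3 (-4*x^4 + 10*x^3 - 6*x^2 - 2*x + 3) dx. Term by term:
  ∫_0^3 -4*x^4 dx = -972/5;  ∫_0^3 10*x^3 dx = 405/2;  ∫_0^3 -6*x^2 dx = -54;
  ∫_0^3 -2*x dx = -9;  ∫_0^3 3 dx = 9.
Sum: -972/5 + 405/2 − 54 − 9 + 9 = -459/10.
So LHS = -459/10.
∫_0^3 v(x) φ(x) dx = ∫_0^3 (-6*x^4 + 22*x^3 - 12*x^2) dx. Term by term:
  ∫_0^3 -6*x^4 dx = -1458/5;  ∫_0^3 22*x^3 dx = 891/2;  ∫_0^3 -12*x^2 dx = -108.
Sum: -1458/5 + 891/2 − 108 = 459/10.
So RHS = -∫_0^3 v(x) φ(x) dx = -459/10.
LHS = RHS, so the identity holds for this test φ.
Moreover u is smooth here and v(x) = u'(x) = 6*x**2 - 4*x pointwise, so the identity holds for every test function. Hence v is the weak derivative of u.


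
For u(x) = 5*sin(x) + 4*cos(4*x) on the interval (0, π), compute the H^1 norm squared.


||u||_{H^1(0,π)}^2 = -272/3 + 161*π

u'(x) = -16*sin(4*x) + 5*cos(x).
Expand u² and (u')² and integrate term by term on (0, π), using: for integers n ≥ 1, ∫_0^π sin²(nx) dx = ∫_0^π cos²(nx) dx = π/2; for n ≠ n', ∫_0^π sin(nx)sin(n'x) dx = ∫_0^π cos(nx)cos(n'x) dx = 0; and by product-to-sum, ∫_0^π sin(nx)cos(n'x) dx = ½∫_0^π [sin((n+n')x) + sin((n−n')x)] dx, which is 0 when n+n' is even and 2n/(n²−n'²) when n+n' is odd (it need not vanish on (0, π)).
  u² squared terms: (4)²·∫cos(4x)² dx = 16·π/2 = 8*π;  (5)²·∫sin(x)² dx = 25·π/2 = 25*π/2.
  u² cross terms: 2·(4)·(5)·∫cos(4x)·sin(x) dx = 40·(-2/15) = -16/3.
  So ∫_0^π u² dx = 8*π + 25*π/2 − 16/3 = -16/3 + 41*π/2.
  (u')² squared terms: (-16)²·∫sin(4x)² dx = 256·π/2 = 128*π;  (5)²·∫cos(x)² dx = 25·π/2 = 25*π/2.
  (u')² cross terms: 2·(-16)·(5)·∫sin(4x)·cos(x) dx = -160·(8/15) = -256/3.
  So ∫_0^π (u')² dx = 128*π + 25*π/2 − 256/3 = -256/3 + 281*π/2.
||u||_{H^1}^2 = (-16/3 + 41*π/2) + (-256/3 + 281*π/2) = -272/3 + 161*π.


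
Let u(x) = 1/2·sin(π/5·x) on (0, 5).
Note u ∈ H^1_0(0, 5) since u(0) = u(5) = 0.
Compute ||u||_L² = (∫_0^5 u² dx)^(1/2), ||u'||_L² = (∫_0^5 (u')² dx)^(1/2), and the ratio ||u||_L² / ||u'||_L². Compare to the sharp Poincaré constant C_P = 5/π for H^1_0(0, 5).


||u||_L² / ||u'||_L² = 5/π = C_P.

u(x) = 1/2·sin(π/5·x), so u'(x) = π*cos(π*x/5)/10.
Writing u(x) = A·sin(kπx/L) with A = 1/2 and k = 1, use ∫_0^L sin²(kπx/L) dx = L/2 and ∫_0^L cos²(kπx/L) dx = L/2.
u² = 1/4·sin²(π/5·x) and (u')² = π^2/100·cos²(π/5·x), and each of sin², cos² integrates to L/2 = 5/2 over (0, 5).
∫_0^5 u² dx = 5/8, so ||u||_L² = sqrt(10)/4.
∫_0^5 (u')² dx = π^2/40, so ||u'||_L² = sqrt(10)*π/20.
Ratio ||u||_L² / ||u'||_L² = 5/π.
Sharp Poincaré constant on H^1_0(0, 5) is C_P = L/π = 5/π, achieved by sin(π/5·x).
This is the k = 1 eigenfunction (up to amplitude), so the ratio equals the sharp Poincaré constant exactly.


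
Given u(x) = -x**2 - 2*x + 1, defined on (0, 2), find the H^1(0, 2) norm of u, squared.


||u||_{H^1}^2 = 282/5

The H^1 norm (squared) on an interval (0, L) is
  ||u||_{H^1}^2 = ∫_0^L u(x)^2 dx + ∫_0^L u'(x)^2 dx.
Compute u'(x) = -2*x - 2.
Then u(x)^2 = x**4 + 4*x**3 + 2*x**2 - 4*x + 1 and u'(x)^2 = 4*x**2 + 8*x + 4.
Integrate each monomial from 0 to 2 using ∫_0^2 c·x^n dx = c·2^(n+1)/(n+1):
  ∫_0^2 u(x)^2 dx = ∫_0^2 (x^4 + 4*x^3 + 2*x^2 - 4*x + 1) dx. Term by term:
    ∫_0^2 x^4 dx = 32/5;  ∫_0^2 4*x^3 dx = 16;  ∫_0^2 2*x^2 dx = 16/3;
    ∫_0^2 -4*x dx = -8;  ∫_0^2 1 dx = 2.
  Sum: 32/5 + 16 + 16/3 − 8 + 2 = 326/15.
  ∫_0^2 u'(x)^2 dx = ∫_0^2 (4*x^2 + 8*x + 4) dx. Term by term:
    ∫_0^2 4*x^2 dx = 32/3;  ∫_0^2 8*x dx = 16;  ∫_0^2 4 dx = 8.
  Sum: 32/3 + 16 + 8 = 104/3.
Adding: ||u||_{H^1}^2 = 326/15 + 104/3 = 282/5.


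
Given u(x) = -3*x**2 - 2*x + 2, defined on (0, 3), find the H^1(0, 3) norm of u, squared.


||u||_{H^1}^2 = 5142/5

The H^1 norm (squared) on an interval (0, L) is
  ||u||_{H^1}^2 = ∫_0^L u(x)^2 dx + ∫_0^L u'(x)^2 dx.
Compute u'(x) = -6*x - 2.
Then u(x)^2 = 9*x**4 + 12*x**3 - 8*x**2 - 8*x + 4 and u'(x)^2 = 36*x**2 + 24*x + 4.
Integrate each monomial from 0 to 3 using ∫_0^3 c·x^n dx = c·3^(n+1)/(n+1):
  ∫_0^3 u(x)^2 dx = ∫_0^3 (9*x^4 + 12*x^3 - 8*x^2 - 8*x + 4) dx. Term by term:
    ∫_0^3 9*x^4 dx = 2187/5;  ∫_0^3 12*x^3 dx = 243;  ∫_0^3 -8*x^2 dx = -72;
    ∫_0^3 -8*x dx = -36;  ∫_0^3 4 dx = 12.
  Sum: 2187/5 + 243 − 72 − 36 + 12 = 2922/5.
  ∫_0^3 u'(x)^2 dx = ∫_0^3 (36*x^2 + 24*x + 4) dx. Term by term:
    ∫_0^3 36*x^2 dx = 324;  ∫_0^3 24*x dx = 108;  ∫_0^3 4 dx = 12.
  Sum: 324 + 108 + 12 = 444.
Adding: ||u||_{H^1}^2 = 2922/5 + 444 = 5142/5.


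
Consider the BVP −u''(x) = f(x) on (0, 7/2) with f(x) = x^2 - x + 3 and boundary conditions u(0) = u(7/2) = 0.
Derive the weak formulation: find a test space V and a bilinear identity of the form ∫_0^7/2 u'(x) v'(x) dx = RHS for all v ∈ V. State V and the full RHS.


V = H^1_0(0, 7/2) (so v(0) = v(7/2) = 0); weak form: ∫_0^7/2 u'v' dx = ∫_0^7/2 (x^2 - x + 3) v dx for all v ∈ V.

Multiply both sides by a test function v and integrate from 0 to 7/2:
  ∫_0^7/2 −u''(x) v(x) dx = ∫_0^7/2 f(x) v(x) dx.
Integrate the LHS by parts once:
  ∫_0^7/2 −u'' v dx = −[u'(x) v(x)]_0^7/2 + ∫_0^7/2 u'(x) v'(x) dx.
Thus ∫_0^7/2 u'(x) v'(x) dx = ∫_0^7/2 f(x) v(x) dx + [u'(x) v(x)]_0^7/2.
Choose V so that boundary terms are either known or forced to vanish.
u is Dirichlet: u(0) = u(7/2) = 0. Let V = H^1_0(0, 7/2); then v(0) = v(7/2) = 0, and [u' v]_0^7/2 = 0.
Weak formulation: find u (satisfying any essential BC) such that ∫_0^7/2 u'(x) v'(x) dx = ∫_0^7/2 f v dx for all v ∈ V.
Substituting f(x) = x^2 - x + 3, the right-hand side is ∫_0^7/2 (x^2 - x + 3) v dx.


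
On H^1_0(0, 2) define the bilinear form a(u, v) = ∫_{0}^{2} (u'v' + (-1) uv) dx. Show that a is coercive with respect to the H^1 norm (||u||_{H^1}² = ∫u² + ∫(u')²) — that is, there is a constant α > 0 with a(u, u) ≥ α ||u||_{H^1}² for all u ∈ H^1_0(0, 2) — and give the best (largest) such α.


α = (-4 + π^2)/(4 + π^2)

Coercivity of a(·,·) on H^1_0(0, 2) means a(u, u) ≥ α ||u||_{H^1}² for every u ∈ H^1_0.
The interval has length L = 2, and Poincaré/coercivity depend only on L. Here a(u, u) = ∫(u')² + (-1)·∫u².
Here c = -1 < 0 with |c| < (π/L)² = π^2/4, so coercivity still holds. The condition a(u,u) ≥ α||u||_{H^1}² reads (1−α)∫(u')² ≥ (α−c)∫u². Any admissible α is ≤ 1 (rapidly oscillating u have ∫u²/∫(u')² → 0), and α = 1 would force 0 ≥ (1−c)∫u², impossible since c < 1; so 1−α > 0. By the sharp Poincaré inequality on H^1_0 of an interval of length L, ∫(u')² ≥ (π/L)²∫u² with equality for the first sine mode sin(π(x−x₀)/L) (x₀ the left endpoint), so the inequality holds for all u iff (1−α)(π/L)² ≥ α − c, i.e. α ≤ ((π/L)² + c)/((π/L)² + 1) = (1 + c(L/π)²)/(1 + (L/π)²). (Direct route, valid since c ≤ 0: Poincaré gives c∫u² ≥ c(L/π)²∫(u')², so a(u,u) ≥ (1 + c(L/π)²)∫(u')², while ||u||_{H^1}² ≤ (1 + (L/π)²)∫(u')²; dividing yields the same α.) With (π/L)² = π^2/4 and c = -1, the largest admissible constant is α = ((π/L)² + c)/((π/L)² + 1).
Simplifying, α = (-4 + π^2)/(4 + π^2).


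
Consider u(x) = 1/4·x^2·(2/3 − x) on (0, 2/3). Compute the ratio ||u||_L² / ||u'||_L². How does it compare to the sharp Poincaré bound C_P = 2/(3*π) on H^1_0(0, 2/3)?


||u||_L² / ||u'||_L² = sqrt(14)/21 < C_P = 2/(3*π).

u(x) = 1/4·x^2·(2/3 − x), so u'(x) = x*(4 - 9*x)/12.
u(x) = 1/4·x^2·(2/3 − x) vanishes at x = 0 and x = 2/3, so u ∈ H^1_0(0, 2/3). Differentiate via the product rule and integrate the resulting polynomials term by term.
  ∫_0^2/3 u² dx = ∫_0^2/3 (x^6/16 - x^5/12 + x^4/36) dx. Term by term:
    ∫_0^2/3 x^6/16 dx = 8/15309;  ∫_0^2/3 -x^5/12 dx = -8/6561;  ∫_0^2/3 x^4/36 dx = 8/10935.
  Sum: 8/15309 − 8/6561 + 8/10935 = 8/229635.
  ∫_0^2/3 (u')² dx = ∫_0^2/3 (9*x^4/16 - x^3/2 + x^2/9) dx. Term by term:
    ∫_0^2/3 9*x^4/16 dx = 2/135;  ∫_0^2/3 -x^3/2 dx = -2/81;  ∫_0^2/3 x^2/9 dx = 8/729.
  Sum: 2/135 − 2/81 + 8/729 = 4/3645.
∫_0^2/3 u² dx = 8/229635, so ||u||_L² = 2*sqrt(70)/2835.
∫_0^2/3 (u')² dx = 4/3645, so ||u'||_L² = 2*sqrt(5)/135.
Ratio ||u||_L² / ||u'||_L² = sqrt(14)/21.
Sharp Poincaré constant on H^1_0(0, 2/3) is C_P = L/π = 2/(3*π), achieved by sin(3*π/2·x).
A polynomial bump cannot attain the sharp Poincaré constant (only the first sine eigenfunction does), so the ratio is strictly less than C_P, consistent with ||u||_L² ≤ C_P ||u'||_L².


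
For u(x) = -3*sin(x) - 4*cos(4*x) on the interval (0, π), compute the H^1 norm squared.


||u||_{H^1(0,π)}^2 = -272/5 + 145*π

u'(x) = 16*sin(4*x) - 3*cos(x).
Expand u² and (u')² and integrate term by term on (0, π), using: for integers n ≥ 1, ∫_0^π sin²(nx) dx = ∫_0^π cos²(nx) dx = π/2; for n ≠ n', ∫_0^π sin(nx)sin(n'x) dx = ∫_0^π cos(nx)cos(n'x) dx = 0; and by product-to-sum, ∫_0^π sin(nx)cos(n'x) dx = ½∫_0^π [sin((n+n')x) + sin((n−n')x)] dx, which is 0 when n+n' is even and 2n/(n²−n'²) when n+n' is odd (it need not vanish on (0, π)).
  u² squared terms: (-4)²·∫cos(4x)² dx = 16·π/2 = 8*π;  (-3)²·∫sin(x)² dx = 9·π/2 = 9*π/2.
  u² cross terms: 2·(-4)·(-3)·∫cos(4x)·sin(x) dx = 24·(-2/15) = -16/5.
  So ∫_0^π u² dx = 8*π + 9*π/2 − 16/5 = -16/5 + 25*π/2.
  (u')² squared terms: (-3)²·∫cos(x)² dx = 9·π/2 = 9*π/2;  (16)²·∫sin(4x)² dx = 256·π/2 = 128*π.
  (u')² cross terms: 2·(-3)·(16)·∫cos(x)·sin(4x) dx = -96·(8/15) = -256/5.
  So ∫_0^π (u')² dx = 9*π/2 + 128*π − 256/5 = -256/5 + 265*π/2.
||u||_{H^1}^2 = (-16/5 + 25*π/2) + (-256/5 + 265*π/2) = -272/5 + 145*π.


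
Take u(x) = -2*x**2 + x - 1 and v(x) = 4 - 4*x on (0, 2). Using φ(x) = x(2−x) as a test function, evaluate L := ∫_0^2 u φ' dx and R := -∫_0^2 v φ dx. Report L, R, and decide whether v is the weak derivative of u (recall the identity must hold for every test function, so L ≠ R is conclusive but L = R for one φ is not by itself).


LHS = 4, RHS = 0. No, v is not the weak derivative of u.

u(x) = -2*x**2 + x - 1, classical derivative u'(x) = 1 - 4*x.
φ(x) = x(2−x), so φ'(x) = 2 - 2*x.
Note φ(0) = φ(2) = 0, so the boundary term u·φ vanishes.
LHS = ∫_0^2 u(x) φ'(x) dx = ∫_0^2 (4*x^3 - 6*x^2 + 4*x - 2) dx. Term by term:
  ∫_0^2 4*x^3 dx = 16;  ∫_0^2 -6*x^2 dx = -16;  ∫_0^2 4*x dx = 8;
  ∫_0^2 -2 dx = -4.
Sum: 16 − 16 + 8 − 4 = 4.
So LHS = 4.
∫_0^2 v(x) φ(x) dx = ∫_0^2 (4*x^3 - 12*x^2 + 8*x) dx. Term by term:
  ∫_0^2 4*x^3 dx = 16;  ∫_0^2 -12*x^2 dx = -32;  ∫_0^2 8*x dx = 16.
Sum: 16 − 32 + 16 = 0.
So RHS = -∫_0^2 v(x) φ(x) dx = 0.
LHS − RHS = 4 ≠ 0, so the identity fails.
(For a valid weak derivative the identity must hold for EVERY test function, in particular this one. The failure shows v is NOT the weak derivative of u.)
Correct weak derivative would be u'(x) = 1 - 4*x.


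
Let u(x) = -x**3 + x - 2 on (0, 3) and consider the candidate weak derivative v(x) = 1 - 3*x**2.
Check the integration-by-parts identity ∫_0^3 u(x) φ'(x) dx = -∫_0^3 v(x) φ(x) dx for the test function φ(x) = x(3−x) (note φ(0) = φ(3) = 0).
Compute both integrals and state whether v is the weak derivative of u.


LHS = 639/20, RHS = 639/20. Yes, v = u' weakly.

u(x) = -x**3 + x - 2, classical derivative u'(x) = 1 - 3*x**2.
φ(x) = x(3−x), so φ'(x) = 3 - 2*x.
Note φ(0) = φ(3) = 0, so the boundary term u·φ vanishes.
LHS = ∫_0^3 u(x) φ'(x) dx = ∫_0^3 (2*x^4 - 3*x^3 - 2*x^2 + 7*x - 6) dx. Term by term:
  ∫_0^3 2*x^4 dx = 486/5;  ∫_0^3 -3*x^3 dx = -243/4;  ∫_0^3 -2*x^2 dx = -18;
  ∫_0^3 7*x dx = 63/2;  ∫_0^3 -6 dx = -18.
Sum: 486/5 − 243/4 − 18 + 63/2 − 18 = 639/20.
So LHS = 639/20.
∫_0^3 v(x) φ(x) dx = ∫_0^3 (3*x^4 - 9*x^3 - x^2 + 3*x) dx. Term by term:
  ∫_0^3 3*x^4 dx = 729/5;  ∫_0^3 -9*x^3 dx = -729/4;  ∫_0^3 -x^2 dx = -9;
  ∫_0^3 3*x dx = 27/2.
Sum: 729/5 − 729/4 − 9 + 27/2 = -639/20.
So RHS = -∫_0^3 v(x) φ(x) dx = 639/20.
LHS = RHS, so the identity holds for this test φ.
Moreover u is smooth here and v(x) = u'(x) = 1 - 3*x**2 pointwise, so the identity holds for every test function. Hence v is the weak derivative of u.


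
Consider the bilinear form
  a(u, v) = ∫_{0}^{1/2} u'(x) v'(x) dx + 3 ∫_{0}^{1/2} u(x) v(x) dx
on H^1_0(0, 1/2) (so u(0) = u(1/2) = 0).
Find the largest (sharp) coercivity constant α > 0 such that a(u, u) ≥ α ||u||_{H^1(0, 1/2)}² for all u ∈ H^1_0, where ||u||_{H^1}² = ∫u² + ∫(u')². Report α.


α = 1

Coercivity of a(·,·) on H^1_0(0, 1/2) means a(u, u) ≥ α ||u||_{H^1}² for every u ∈ H^1_0.
The interval has length L = 1/2, and Poincaré/coercivity depend only on L. Here a(u, u) = ∫(u')² + (3)·∫u².
Here c = 3 ≥ 1, so a(u,u) = ∫(u')² + c∫u² ≥ ∫(u')² + ∫u² = ||u||_{H^1}², i.e. α = 1 works. No larger α is possible: a(u,u) ≥ α||u||_{H^1}² means (1−α)∫(u')² ≥ (α−c)∫u², and for the modes u_n = sin(nπ(x−x₀)/L) (x₀ the left endpoint) one has ∫u_n²/∫(u_n')² = (L/(nπ))² → 0, so a(u_n,u_n)/||u_n||_{H^1}² → 1. Hence the optimal constant is α = 1.
Therefore α = 1.


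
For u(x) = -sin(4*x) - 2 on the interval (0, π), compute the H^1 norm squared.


||u||_{H^1(0,π)}^2 = 25*π/2

u'(x) = -4*cos(4*x).
Expand u² and (u')² and integrate term by term on (0, π), using: for integers n ≥ 1, ∫_0^π sin²(nx) dx = ∫_0^π cos²(nx) dx = π/2; for n ≠ n', ∫_0^π sin(nx)sin(n'x) dx = ∫_0^π cos(nx)cos(n'x) dx = 0; and by product-to-sum, ∫_0^π sin(nx)cos(n'x) dx = ½∫_0^π [sin((n+n')x) + sin((n−n')x)] dx, which is 0 when n+n' is even and 2n/(n²−n'²) when n+n' is odd (it need not vanish on (0, π)). For the constant mode: ∫_0^π 1 dx = π, ∫_0^π cos(nx) dx = 0, ∫_0^π sin(nx) dx = (1−(−1)^n)/n.
  u² squared terms: (-2)²·∫1 dx = 4·π = 4*π;  (-1)²·∫sin(4x)² dx = 1·π/2 = π/2.
  u² cross terms: 2·(-2)·(-1)·∫1·sin(4x) dx = 4·(0) = 0.
  So ∫_0^π u² dx = 4*π + π/2 + 0 = 9*π/2.
  (u')² squared terms: (-4)²·∫cos(4x)² dx = 16·π/2 = 8*π.
  So ∫_0^π (u')² dx = 8*π.
||u||_{H^1}^2 = (9*π/2) + (8*π) = 25*π/2.


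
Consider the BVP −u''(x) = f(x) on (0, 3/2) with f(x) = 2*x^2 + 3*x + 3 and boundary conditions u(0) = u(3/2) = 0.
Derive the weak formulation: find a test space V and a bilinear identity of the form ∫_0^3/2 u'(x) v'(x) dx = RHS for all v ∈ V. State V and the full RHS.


V = H^1_0(0, 3/2) (so v(0) = v(3/2) = 0); weak form: ∫_0^3/2 u'v' dx = ∫_0^3/2 (2*x^2 + 3*x + 3) v dx for all v ∈ V.

Multiply both sides by a test function v and integrate from 0 to 3/2:
  ∫_0^3/2 −u''(x) v(x) dx = ∫_0^3/2 f(x) v(x) dx.
Integrate the LHS by parts once:
  ∫_0^3/2 −u'' v dx = −[u'(x) v(x)]_0^3/2 + ∫_0^3/2 u'(x) v'(x) dx.
Thus ∫_0^3/2 u'(x) v'(x) dx = ∫_0^3/2 f(x) v(x) dx + [u'(x) v(x)]_0^3/2.
Choose V so that boundary terms are either known or forced to vanish.
u is Dirichlet: u(0) = u(3/2) = 0. Let V = H^1_0(0, 3/2); then v(0) = v(3/2) = 0, and [u' v]_0^3/2 = 0.
Weak formulation: find u (satisfying any essential BC) such that ∫_0^3/2 u'(x) v'(x) dx = ∫_0^3/2 f v dx for all v ∈ V.
Substituting f(x) = 2*x^2 + 3*x + 3, the right-hand side is ∫_0^3/2 (2*x^2 + 3*x + 3) v dx.


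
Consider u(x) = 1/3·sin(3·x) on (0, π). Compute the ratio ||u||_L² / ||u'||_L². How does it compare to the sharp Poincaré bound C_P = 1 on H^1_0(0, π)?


||u||_L² / ||u'||_L² = 1/3 < C_P = 1.

u(x) = 1/3·sin(3·x), so u'(x) = cos(3*x).
Writing u(x) = A·sin(kπx/L) with A = 1/3 and k = 3, use ∫_0^L sin²(kπx/L) dx = L/2 and ∫_0^L cos²(kπx/L) dx = L/2.
u² = 1/9·sin²(3·x) and (u')² = 1·cos²(3·x), and each of sin², cos² integrates to L/2 = π/2 over (0, π).
∫_0^π u² dx = π/18, so ||u||_L² = sqrt(2)*sqrt(π)/6.
∫_0^π (u')² dx = π/2, so ||u'||_L² = sqrt(2)*sqrt(π)/2.
Ratio ||u||_L² / ||u'||_L² = 1/3.
Sharp Poincaré constant on H^1_0(0, π) is C_P = L/π = 1, achieved by sin(x).
This is the k = 3 harmonic; the ratio L/(kπ) is strictly less than C_P = L/π, consistent with the sharp inequality ||u||_L² ≤ C_P ||u'||_L².


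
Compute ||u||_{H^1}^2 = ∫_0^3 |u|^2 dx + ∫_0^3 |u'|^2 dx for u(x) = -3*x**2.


||u||_{H^1}^2 = 3807/5

The H^1 norm (squared) on an interval (0, L) is
  ||u||_{H^1}^2 = ∫_0^L u(x)^2 dx + ∫_0^L u'(x)^2 dx.
Compute u'(x) = -6*x.
Then u(x)^2 = 9*x**4 and u'(x)^2 = 36*x**2.
Integrate each monomial from 0 to 3 using ∫_0^3 c·x^n dx = c·3^(n+1)/(n+1):
  ∫_0^3 u(x)^2 dx = ∫_0^3 (9*x^4) dx. Term by term:
    ∫_0^3 9*x^4 dx = 2187/5.
  ∫_0^3 u'(x)^2 dx = ∫_0^3 (36*x^2) dx. Term by term:
    ∫_0^3 36*x^2 dx = 324.
Adding: ||u||_{H^1}^2 = 2187/5 + 324 = 3807/5.


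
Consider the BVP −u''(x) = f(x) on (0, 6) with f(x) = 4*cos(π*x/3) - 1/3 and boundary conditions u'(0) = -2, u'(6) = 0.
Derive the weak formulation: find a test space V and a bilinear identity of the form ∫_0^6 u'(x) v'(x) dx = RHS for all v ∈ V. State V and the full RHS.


V = H^1(0, 6) (v unrestricted at boundary; u is determined up to an additive constant); weak form: ∫_0^6 u'v' dx = ∫_0^6 (4*cos(π*x/3) - 1/3) v dx + 2·v(0) for all v ∈ V.

Multiply both sides by a test function v and integrate from 0 to 6:
  ∫_0^6 −u''(x) v(x) dx = ∫_0^6 f(x) v(x) dx.
Integrate the LHS by parts once:
  ∫_0^6 −u'' v dx = −[u'(x) v(x)]_0^6 + ∫_0^6 u'(x) v'(x) dx.
Thus ∫_0^6 u'(x) v'(x) dx = ∫_0^6 f(x) v(x) dx + [u'(x) v(x)]_0^6.
Choose V so that boundary terms are either known or forced to vanish.
u has inhomogeneous Neumann u'(0) = -2, u'(6) = 0. [u' v]_0^6 = (0)·v(6) − (-2)·v(0) = 2·v(0). Take V = H^1(0, 6); boundary term becomes part of RHS.
Weak formulation: find u (satisfying any essential BC) such that ∫_0^6 u'(x) v'(x) dx = ∫_0^6 f v dx + 2·v(0) for all v ∈ V (Neumann data are natural BCs: they enter the RHS as boundary terms).
Substituting f(x) = 4*cos(π*x/3) - 1/3, the right-hand side is ∫_0^6 (4*cos(π*x/3) - 1/3) v dx + 2·v(0).
Compatibility check (pure Neumann): taking v ≡ 1 ∈ V gives 0 = ∫_0^6 f dx + (0) − (-2), i.e. ∫_0^6 f dx must equal u'(0) − u'(6) = -2. Indeed ∫_0^6 (4*cos(π*x/3) - 1/3) dx = -2, so the data are compatible. The solution is then unique only up to an additive constant (fix it e.g. by requiring ∫_0^6 u dx = 0).


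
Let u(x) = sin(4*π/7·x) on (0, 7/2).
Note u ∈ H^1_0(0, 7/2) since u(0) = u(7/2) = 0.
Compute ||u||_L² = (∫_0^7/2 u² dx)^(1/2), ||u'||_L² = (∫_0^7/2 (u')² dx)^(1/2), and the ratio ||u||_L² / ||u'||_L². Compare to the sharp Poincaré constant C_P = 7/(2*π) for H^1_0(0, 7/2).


||u||_L² / ||u'||_L² = 7/(4*π) < C_P = 7/(2*π).

u(x) = sin(4*π/7·x), so u'(x) = 4*π*cos(4*π*x/7)/7.
Writing u(x) = A·sin(kπx/L) with A = 1 and k = 2, use ∫_0^L sin²(kπx/L) dx = L/2 and ∫_0^L cos²(kπx/L) dx = L/2.
u² = 1·sin²(4*π/7·x) and (u')² = 16*π^2/49·cos²(4*π/7·x), and each of sin², cos² integrates to L/2 = 7/4 over (0, 7/2).
∫_0^7/2 u² dx = 7/4, so ||u||_L² = sqrt(7)/2.
∫_0^7/2 (u')² dx = 4*π^2/7, so ||u'||_L² = 2*sqrt(7)*π/7.
Ratio ||u||_L² / ||u'||_L² = 7/(4*π).
Sharp Poincaré constant on H^1_0(0, 7/2) is C_P = L/π = 7/(2*π), achieved by sin(2*π/7·x).
This is the k = 2 harmonic; the ratio L/(kπ) is strictly less than C_P = L/π, consistent with the sharp inequality ||u||_L² ≤ C_P ||u'||_L².


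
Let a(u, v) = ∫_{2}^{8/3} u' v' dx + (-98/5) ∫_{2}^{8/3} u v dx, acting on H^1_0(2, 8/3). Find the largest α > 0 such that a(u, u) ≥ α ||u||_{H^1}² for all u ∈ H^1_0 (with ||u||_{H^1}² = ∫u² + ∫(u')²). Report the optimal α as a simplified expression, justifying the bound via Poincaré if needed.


α = (-392 + 45*π^2)/(5*(4 + 9*π^2))

Coercivity of a(·,·) on H^1_0(2, 8/3) means a(u, u) ≥ α ||u||_{H^1}² for every u ∈ H^1_0.
The interval has length L = 2/3, and Poincaré/coercivity depend only on L. Here a(u, u) = ∫(u')² + (-98/5)·∫u².
Here c = -98/5 < 0 with |c| < (π/L)² = 9*π^2/4, so coercivity still holds. The condition a(u,u) ≥ α||u||_{H^1}² reads (1−α)∫(u')² ≥ (α−c)∫u². Any admissible α is ≤ 1 (rapidly oscillating u have ∫u²/∫(u')² → 0), and α = 1 would force 0 ≥ (1−c)∫u², impossible since c < 1; so 1−α > 0. By the sharp Poincaré inequality on H^1_0 of an interval of length L, ∫(u')² ≥ (π/L)²∫u² with equality for the first sine mode sin(π(x−x₀)/L) (x₀ the left endpoint), so the inequality holds for all u iff (1−α)(π/L)² ≥ α − c, i.e. α ≤ ((π/L)² + c)/((π/L)² + 1) = (1 + c(L/π)²)/(1 + (L/π)²). (Direct route, valid since c ≤ 0: Poincaré gives c∫u² ≥ c(L/π)²∫(u')², so a(u,u) ≥ (1 + c(L/π)²)∫(u')², while ||u||_{H^1}² ≤ (1 + (L/π)²)∫(u')²; dividing yields the same α.) With (π/L)² = 9*π^2/4 and c = -98/5, the largest admissible constant is α = ((π/L)² + c)/((π/L)² + 1).
Simplifying, α = (-392 + 45*π^2)/(5*(4 + 9*π^2)).


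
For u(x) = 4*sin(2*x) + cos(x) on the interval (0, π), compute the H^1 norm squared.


||u||_{H^1(0,π)}^2 = 64/3 + 41*π

u'(x) = -sin(x) + 8*cos(2*x).
Expand u² and (u')² and integrate term by term on (0, π), using: for integers n ≥ 1, ∫_0^π sin²(nx) dx = ∫_0^π cos²(nx) dx = π/2; for n ≠ n', ∫_0^π sin(nx)sin(n'x) dx = ∫_0^π cos(nx)cos(n'x) dx = 0; and by product-to-sum, ∫_0^π sin(nx)cos(n'x) dx = ½∫_0^π [sin((n+n')x) + sin((n−n')x)] dx, which is 0 when n+n' is even and 2n/(n²−n'²) when n+n' is odd (it need not vanish on (0, π)).
  u² squared terms: (4)²·∫sin(2x)² dx = 16·π/2 = 8*π;  (1)²·∫cos(x)² dx = 1·π/2 = π/2.
  u² cross terms: 2·(4)·(1)·∫sin(2x)·cos(x) dx = 8·(4/3) = 32/3.
  So ∫_0^π u² dx = 8*π + π/2 + 32/3 = 32/3 + 17*π/2.
  (u')² squared terms: (-1)²·∫sin(x)² dx = 1·π/2 = π/2;  (8)²·∫cos(2x)² dx = 64·π/2 = 32*π.
  (u')² cross terms: 2·(-1)·(8)·∫sin(x)·cos(2x) dx = -16·(-2/3) = 32/3.
  So ∫_0^π (u')² dx = π/2 + 32*π + 32/3 = 32/3 + 65*π/2.
||u||_{H^1}^2 = (32/3 + 17*π/2) + (32/3 + 65*π/2) = 64/3 + 41*π.


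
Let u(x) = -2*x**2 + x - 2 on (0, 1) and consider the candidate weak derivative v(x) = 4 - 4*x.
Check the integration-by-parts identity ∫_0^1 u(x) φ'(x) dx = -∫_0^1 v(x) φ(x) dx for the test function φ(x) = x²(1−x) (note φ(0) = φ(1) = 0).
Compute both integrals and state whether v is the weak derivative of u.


LHS = 7/60, RHS = -2/15. No, v is not the weak derivative of u.

u(x) = -2*x**2 + x - 2, classical derivative u'(x) = 1 - 4*x.
φ(x) = x²(1−x), so φ'(x) = x*(2 - 3*x).
Note φ(0) = φ(1) = 0, so the boundary term u·φ vanishes.
LHS = ∫_0^1 u(x) φ'(x) dx = ∫_0^1 (6*x^4 - 7*x^3 + 8*x^2 - 4*x) dx. Term by term:
  ∫_0^1 6*x^4 dx = 6/5;  ∫_0^1 -7*x^3 dx = -7/4;  ∫_0^1 8*x^2 dx = 8/3;
  ∫_0^1 -4*x dx = -2.
Sum: 6/5 − 7/4 + 8/3 − 2 = 7/60.
So LHS = 7/60.
∫_0^1 v(x) φ(x) dx = ∫_0^1 (4*x^4 - 8*x^3 + 4*x^2) dx. Term by term:
  ∫_0^1 4*x^4 dx = 4/5;  ∫_0^1 -8*x^3 dx = -2;  ∫_0^1 4*x^2 dx = 4/3.
Sum: 4/5 − 2 + 4/3 = 2/15.
So RHS = -∫_0^1 v(x) φ(x) dx = -2/15.
LHS − RHS = 1/4 ≠ 0, so the identity fails.
(For a valid weak derivative the identity must hold for EVERY test function, in particular this one. The failure shows v is NOT the weak derivative of u.)
Correct weak derivative would be u'(x) = 1 - 4*x.
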